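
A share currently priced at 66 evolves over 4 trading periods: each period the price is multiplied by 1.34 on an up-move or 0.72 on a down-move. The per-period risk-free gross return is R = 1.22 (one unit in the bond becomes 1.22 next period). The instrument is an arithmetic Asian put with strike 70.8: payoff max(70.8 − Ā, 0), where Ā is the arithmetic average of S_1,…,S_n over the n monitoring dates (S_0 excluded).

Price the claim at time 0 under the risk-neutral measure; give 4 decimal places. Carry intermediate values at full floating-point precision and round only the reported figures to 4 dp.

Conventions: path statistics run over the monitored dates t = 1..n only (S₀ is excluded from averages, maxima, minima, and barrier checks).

No-arbitrage gives p* = (R−d)/(u−d) = 0.8065: enumerate every path, weight its payoff by its p*-probability, and discount by R^4.
Enumerate all 2^4 = 16 price paths (U = up ×1.34, D = down ×0.72); each path with k up-moves has probability p*^k·(1−p*)^(4−k).
DDDD: Ā=31.0264, payoff=39.7736, prob=0.001403
UDDD: Ā=57.7435, payoff=13.0565, prob=0.005847
DUDD: Ā=47.5135, payoff=23.2865, prob=0.005847
UUDD: Ā=88.4280, payoff=0.0000, prob=0.024363
DDUD: Ā=40.1479, payoff=30.6521, prob=0.005847
UDUD: Ā=74.7198, payoff=0.0000, prob=0.024363
DUUD: Ā=64.4898, payoff=6.3102, prob=0.024363
UUUD: Ā=120.0226, payoff=0.0000, prob=0.101514
DDDU: Ā=34.8447, payoff=35.9553, prob=0.005847
UDDU: Ā=64.8499, payoff=5.9501, prob=0.024363
DUDU: Ā=54.6199, payoff=16.1801, prob=0.024363
UUDU: Ā=101.6536, payoff=0.0000, prob=0.101514
DDUU: Ā=47.2543, payoff=23.5457, prob=0.024363
UDUU: Ā=87.9454, payoff=0.0000, prob=0.101514
DUUU: Ā=77.7154, payoff=0.0000, prob=0.101514
UUUU: Ā=144.6371, payoff=0.0000, prob=0.422974
Price = Σ prob·payoff / R^4 = 1.924340 / 2.215335 = 0.8686

price = 0.8686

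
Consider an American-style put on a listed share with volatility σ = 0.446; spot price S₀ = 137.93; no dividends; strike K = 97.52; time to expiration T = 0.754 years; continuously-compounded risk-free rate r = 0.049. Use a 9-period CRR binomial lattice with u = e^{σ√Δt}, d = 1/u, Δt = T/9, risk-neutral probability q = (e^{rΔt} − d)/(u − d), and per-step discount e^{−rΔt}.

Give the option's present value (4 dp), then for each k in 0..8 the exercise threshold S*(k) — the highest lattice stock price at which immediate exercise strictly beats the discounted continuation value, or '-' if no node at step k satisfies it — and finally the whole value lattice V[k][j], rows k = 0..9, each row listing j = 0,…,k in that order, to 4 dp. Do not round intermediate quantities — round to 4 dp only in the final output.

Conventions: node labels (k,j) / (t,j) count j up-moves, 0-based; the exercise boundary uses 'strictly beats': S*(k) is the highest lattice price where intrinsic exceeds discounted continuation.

Δt=0.08378, u=1.13779, d=0.87889, q=0.48366, disc=e^(-rΔt)=0.99590
k=9 terminal: V=max(K-S,0) → 54.3598 41.6458 25.1866 3.8788 0.0000 0.0000 0.0000 0.0000 0.0000 0.0000
k=8: j=0 S=49.1074 intr=48.4126 cont=48.0131 V=48.4126[EX]; j=1 S=63.5734 intr=33.9466 cont=33.5471 V=33.9466[EX]; j=2 S=82.3006 intr=15.2194 cont=14.8199 V=15.2194[EX]; j=3 S=106.5445 intr=0.0000 cont=1.9946 V=1.9946[hold]; j=4 S=137.9300 intr=0.0000 cont=0.0000 V=0.0000[hold]; j=5 S=178.5610 intr=0.0000 cont=0.0000 V=0.0000[hold]; j=6 S=231.1610 intr=0.0000 cont=0.0000 V=0.0000[hold]; j=7 S=299.2556 intr=0.0000 cont=0.0000 V=0.0000[hold]; j=8 S=387.4095 intr=0.0000 cont=0.0000 V=0.0000[hold]  S*(8)=82.3006
k=7: j=0 S=55.8742 intr=41.6458 cont=41.2463 V=41.6458[EX]; j=1 S=72.3334 intr=25.1866 cont=24.7871 V=25.1866[EX]; j=2 S=93.6412 intr=3.8788 cont=8.7869 V=8.7869[hold]; j=3 S=121.2257 intr=0.0000 cont=1.0257 V=1.0257[hold]; j=4 S=156.9360 intr=0.0000 cont=0.0000 V=0.0000[hold]; j=5 S=203.1658 intr=0.0000 cont=0.0000 V=0.0000[hold]; j=6 S=263.0137 intr=0.0000 cont=0.0000 V=0.0000[hold]; j=7 S=340.4915 intr=0.0000 cont=0.0000 V=0.0000[hold]  S*(7)=72.3334
k=6: j=0 S=63.5734 intr=33.9466 cont=33.5471 V=33.9466[EX]; j=1 S=82.3006 intr=15.2194 cont=17.1840 V=17.1840[hold]; j=2 S=106.5445 intr=0.0000 cont=5.0125 V=5.0125[hold]; j=3 S=137.9300 intr=0.0000 cont=0.5274 V=0.5274[hold]; j=4 S=178.5610 intr=0.0000 cont=0.0000 V=0.0000[hold]; j=5 S=231.1610 intr=0.0000 cont=0.0000 V=0.0000[hold]; j=6 S=299.2556 intr=0.0000 cont=0.0000 V=0.0000[hold]  S*(6)=63.5734
k=5: j=0 S=72.3334 intr=25.1866 cont=25.7334 V=25.7334[hold]; j=1 S=93.6412 intr=3.8788 cont=11.2509 V=11.2509[hold]; j=2 S=121.2257 intr=0.0000 cont=2.8316 V=2.8316[hold]; j=3 S=156.9360 intr=0.0000 cont=0.2712 V=0.2712[hold]; j=4 S=203.1658 intr=0.0000 cont=0.0000 V=0.0000[hold]; j=5 S=263.0137 intr=0.0000 cont=0.0000 V=0.0000[hold]  S*(5)=-
k=4: j=0 S=82.3006 intr=15.2194 cont=18.6520 V=18.6520[hold]; j=1 S=106.5445 intr=0.0000 cont=7.1494 V=7.1494[hold]; j=2 S=137.9300 intr=0.0000 cont=1.5867 V=1.5867[hold]; j=3 S=178.5610 intr=0.0000 cont=0.1395 V=0.1395[hold]; j=4 S=231.1610 intr=0.0000 cont=0.0000 V=0.0000[hold]  S*(4)=-
k=3: j=0 S=93.6412 intr=3.8788 cont=13.0350 V=13.0350[hold]; j=1 S=121.2257 intr=0.0000 cont=4.4407 V=4.4407[hold]; j=2 S=156.9360 intr=0.0000 cont=0.8831 V=0.8831[hold]; j=3 S=203.1658 intr=0.0000 cont=0.0717 V=0.0717[hold]  S*(3)=-
k=2: j=0 S=106.5445 intr=0.0000 cont=8.8419 V=8.8419[hold]; j=1 S=137.9300 intr=0.0000 cont=2.7089 V=2.7089[hold]; j=2 S=178.5610 intr=0.0000 cont=0.4887 V=0.4887[hold]  S*(2)=-
k=1: j=0 S=121.2257 intr=0.0000 cont=5.8515 V=5.8515[hold]; j=1 S=156.9360 intr=0.0000 cont=1.6283 V=1.6283[hold]  S*(1)=-
k=0: j=0 S=137.9300 intr=0.0000 cont=3.7933 V=3.7933[hold]  S*(0)=-

price = 3.7933
boundary = - - - - - - 63.5734 72.3334 82.3006
tree:
3.7933
5.8515 1.6283
8.8419 2.7089 0.4887
13.0350 4.4407 0.8831 0.0717
18.6520 7.1494 1.5867 0.1395 0.0000
25.7334 11.2509 2.8316 0.2712 0.0000 0.0000
33.9466 17.1840 5.0125 0.5274 0.0000 0.0000 0.0000
41.6458 25.1866 8.7869 1.0257 0.0000 0.0000 0.0000 0.0000
48.4126 33.9466 15.2194 1.9946 0.0000 0.0000 0.0000 0.0000 0.0000
54.3598 41.6458 25.1866 3.8788 0.0000 0.0000 0.0000 0.0000 0.0000 0.0000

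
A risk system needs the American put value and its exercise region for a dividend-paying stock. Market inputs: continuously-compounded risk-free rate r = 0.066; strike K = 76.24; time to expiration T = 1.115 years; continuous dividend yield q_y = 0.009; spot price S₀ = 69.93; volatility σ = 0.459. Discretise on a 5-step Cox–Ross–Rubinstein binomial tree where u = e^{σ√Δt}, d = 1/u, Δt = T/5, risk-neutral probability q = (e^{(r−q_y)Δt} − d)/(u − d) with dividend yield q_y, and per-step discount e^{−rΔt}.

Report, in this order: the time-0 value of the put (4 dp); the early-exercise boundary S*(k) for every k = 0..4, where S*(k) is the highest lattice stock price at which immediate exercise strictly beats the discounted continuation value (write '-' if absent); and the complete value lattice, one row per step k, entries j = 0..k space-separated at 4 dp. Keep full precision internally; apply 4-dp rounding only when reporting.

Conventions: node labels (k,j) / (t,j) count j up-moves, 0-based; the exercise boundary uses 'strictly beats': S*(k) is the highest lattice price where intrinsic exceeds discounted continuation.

price = 15.2868
boundary = - - 45.3309 36.4972 45.3309
tree:
15.2868
22.1891 8.1439
30.9091 13.2551 2.7556
39.7428 20.8090 5.3297 0.0000
46.8550 30.9091 10.3083 0.0000 0.0000
52.5813 39.7428 19.9373 0.0000 0.0000 0.0000

params: Δt=0.22300 u=1.24204 d=0.80513 q=0.47530 e^(-rΔt)=0.98539
t_5 payoffs: 52.5813 39.7428 19.9373 0.0000 0.0000 0.0000
t_4: node(4,0) S=29.3850 payoff=46.8550 vs cont=45.8001 → 46.8550 [stop]  node(4,1) S=45.3309 payoff=30.9091 vs cont=29.8861 → 30.9091 [stop]  node(4,2) S=69.9300 payoff=6.3100 vs cont=10.3083 → 10.3083 [wait]  node(4,3) S=107.8780 payoff=0.0000 vs cont=0.0000 → 0.0000 [wait]  node(4,4) S=166.4187 payoff=0.0000 vs cont=0.0000 → 0.0000 [wait]  ⇒ S*(4)=45.3309
t_3: node(3,0) S=36.4972 payoff=39.7428 vs cont=38.7021 → 39.7428 [stop]  node(3,1) S=56.3027 payoff=19.9373 vs cont=20.8090 → 20.8090 [wait]  node(3,2) S=86.8557 payoff=0.0000 vs cont=5.3297 → 5.3297 [wait]  node(3,3) S=133.9885 payoff=0.0000 vs cont=0.0000 → 0.0000 [wait]  ⇒ S*(3)=36.4972
t_2: node(2,0) S=45.3309 payoff=30.9091 vs cont=30.2943 → 30.9091 [stop]  node(2,1) S=69.9300 payoff=6.3100 vs cont=13.2551 → 13.2551 [wait]  node(2,2) S=107.8780 payoff=0.0000 vs cont=2.7556 → 2.7556 [wait]  ⇒ S*(2)=45.3309
t_1: node(1,0) S=56.3027 payoff=19.9373 vs cont=22.1891 → 22.1891 [wait]  node(1,1) S=86.8557 payoff=0.0000 vs cont=8.1439 → 8.1439 [wait]  ⇒ S*(1)=-
t_0: node(0,0) S=69.9300 payoff=6.3100 vs cont=15.2868 → 15.2868 [wait]  ⇒ S*(0)=-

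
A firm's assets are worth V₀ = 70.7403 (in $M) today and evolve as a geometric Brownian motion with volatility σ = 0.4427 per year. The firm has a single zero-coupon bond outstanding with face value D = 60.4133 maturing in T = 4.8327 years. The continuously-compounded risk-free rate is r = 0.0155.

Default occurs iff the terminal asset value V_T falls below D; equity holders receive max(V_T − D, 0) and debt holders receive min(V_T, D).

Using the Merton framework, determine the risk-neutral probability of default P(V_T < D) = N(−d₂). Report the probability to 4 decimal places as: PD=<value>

PD=0.5977

With assets at 70.7403 and a single debt payment of 60.4133 at 4.8327 years:
d₁ = [ln(V₀/D) + (r + σ²/2)T] / (σ√T)
   = [ln(70.7403/60.4133) + (0.0155 + 0.5·0.4427²)·4.8327] / (0.4427·√4.8327)
   = [0.157806 + 0.548471] / 0.973205 = 0.725723
d₂ = d₁ − σ√T = 0.725723 − 0.973205 = -0.247482
risk-neutral PD = N(−d₂) = N(0.247482) = 0.597733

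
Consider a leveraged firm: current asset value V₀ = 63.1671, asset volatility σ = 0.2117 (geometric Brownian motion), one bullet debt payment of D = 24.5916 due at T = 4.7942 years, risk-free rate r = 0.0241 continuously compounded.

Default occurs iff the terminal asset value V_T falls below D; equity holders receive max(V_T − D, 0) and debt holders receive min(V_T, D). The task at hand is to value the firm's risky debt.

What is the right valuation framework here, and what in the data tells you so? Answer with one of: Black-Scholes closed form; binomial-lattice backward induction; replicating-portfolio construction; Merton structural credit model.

framework: Merton structural credit model

Key observation: the data describe a firm's assets (V₀ = 63.1671, GBM) and a single zero-coupon debt of face 24.5916, so credit quantities follow from equity-as-call in the structural model.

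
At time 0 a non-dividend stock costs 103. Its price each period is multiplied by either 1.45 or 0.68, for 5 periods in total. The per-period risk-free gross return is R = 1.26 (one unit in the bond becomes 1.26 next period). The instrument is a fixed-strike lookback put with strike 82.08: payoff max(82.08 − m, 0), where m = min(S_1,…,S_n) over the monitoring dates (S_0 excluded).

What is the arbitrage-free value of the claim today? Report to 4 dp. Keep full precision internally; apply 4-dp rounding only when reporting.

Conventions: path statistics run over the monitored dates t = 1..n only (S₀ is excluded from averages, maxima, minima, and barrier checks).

Set p* = 0.7532 (from d < R < u); the path-dependent value is the discounted p*-expectation over all price paths.
Enumerate all 2^5 = 32 price paths (U = up ×1.45, D = down ×0.68); each path with k up-moves has probability p*^k·(1−p*)^(5−k).
DDDDD: m=14.9755, payoff=67.1045, prob=0.000915
UDDDD: m=31.9331, payoff=50.1469, prob=0.002792
DUDDD: m=31.9331, payoff=50.1469, prob=0.002792
UUDDD: m=68.0926, payoff=13.9874, prob=0.008524
DDUDD: m=31.9331, payoff=50.1469, prob=0.002792
UDUDD: m=68.0926, payoff=13.9874, prob=0.008524
DUUDD: m=68.0926, payoff=13.9874, prob=0.008524
UUUDD: m=145.1975, payoff=0.0000, prob=0.026022
DDDUD: m=31.9331, payoff=50.1469, prob=0.002792
UDDUD: m=68.0926, payoff=13.9874, prob=0.008524
DUDUD: m=68.0926, payoff=13.9874, prob=0.008524
UUDUD: m=145.1975, payoff=0.0000, prob=0.026022
DDUUD: m=47.6272, payoff=34.4528, prob=0.008524
UDUUD: m=101.5580, payoff=0.0000, prob=0.026022
DUUUD: m=70.0400, payoff=12.0400, prob=0.026022
UUUUD: m=149.3500, payoff=0.0000, prob=0.079435
DDDDU: m=22.0228, payoff=60.0572, prob=0.002792
UDDDU: m=46.9604, payoff=35.1196, prob=0.008524
DUDDU: m=46.9604, payoff=35.1196, prob=0.008524
UUDDU: m=100.1362, payoff=0.0000, prob=0.026022
DDUDU: m=46.9604, payoff=35.1196, prob=0.008524
UDUDU: m=100.1362, payoff=0.0000, prob=0.026022
DUUDU: m=70.0400, payoff=12.0400, prob=0.026022
UUUDU: m=149.3500, payoff=0.0000, prob=0.079435
DDDUU: m=32.3865, payoff=49.6935, prob=0.008524
UDDUU: m=69.0594, payoff=13.0206, prob=0.026022
DUDUU: m=69.0594, payoff=13.0206, prob=0.026022
UUDUU: m=147.2591, payoff=0.0000, prob=0.079435
DDUUU: m=47.6272, payoff=34.4528, prob=0.026022
UDUUU: m=101.5580, payoff=0.0000, prob=0.079435
DUUUU: m=70.0400, payoff=12.0400, prob=0.079435
UUUUU: m=149.3500, payoff=0.0000, prob=0.242486
Price = Σ prob·payoff / R^5 = 6.157977 / 3.175797 = 1.9390

price = 1.9390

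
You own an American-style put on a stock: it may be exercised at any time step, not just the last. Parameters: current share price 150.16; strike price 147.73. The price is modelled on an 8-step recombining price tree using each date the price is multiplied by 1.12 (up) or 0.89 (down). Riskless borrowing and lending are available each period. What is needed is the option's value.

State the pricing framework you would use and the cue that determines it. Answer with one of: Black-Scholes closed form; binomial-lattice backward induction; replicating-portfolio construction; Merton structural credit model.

framework: binomial-lattice backward induction

Key observation: with exercise allowed before expiry on a discrete up/down model (8 steps from spot 150.16), the strike-147.73 put's value must be rolled back through the tree testing early exercise at each node.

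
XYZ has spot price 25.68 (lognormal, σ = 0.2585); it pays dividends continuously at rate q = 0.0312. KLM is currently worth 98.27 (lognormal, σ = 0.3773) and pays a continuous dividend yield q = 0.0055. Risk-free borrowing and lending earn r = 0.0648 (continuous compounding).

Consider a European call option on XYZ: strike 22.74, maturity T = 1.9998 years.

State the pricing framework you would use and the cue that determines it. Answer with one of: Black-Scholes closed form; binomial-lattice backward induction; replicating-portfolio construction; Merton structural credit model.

Key observation: a European claim on XYZ (strike 22.74) — a lognormal (GBM) underlying with constant rate and volatility — has an exact closed-form value; no lattice or capital structure is involved.

framework: Black-Scholes closed form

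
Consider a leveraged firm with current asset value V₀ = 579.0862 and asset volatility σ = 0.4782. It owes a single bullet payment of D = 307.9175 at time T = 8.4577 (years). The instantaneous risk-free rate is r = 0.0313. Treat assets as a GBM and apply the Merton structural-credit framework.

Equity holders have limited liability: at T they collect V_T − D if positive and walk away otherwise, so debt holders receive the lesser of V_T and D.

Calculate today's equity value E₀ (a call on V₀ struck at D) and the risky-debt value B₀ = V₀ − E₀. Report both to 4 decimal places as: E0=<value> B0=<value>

Equity is a call on the firm's assets struck at D = 307.9175:
d₁ = [ln(V₀/D) + (r + σ²/2)T] / (σ√T)
   = [ln(579.0862/307.9175) + (0.0313 + 0.5·0.4782²)·8.4577] / (0.4782·√8.4577)
   = [0.631619 + 1.231759] / 1.390707 = 1.339879
d₂ = d₁ − σ√T = 1.339879 − 1.390707 = -0.050829
N(d₁) = 0.909858,  N(d₂) = 0.479731,  e^(−rT) = 0.767416
E₀ = V₀·N(d₁) − D·e^(−rT)·N(d₂)
   = 579.0862·0.909858 − 307.9175·0.767416·0.479731 = 413.525111
B₀ = V₀ − E₀ = 579.0862 − 413.525111 = 165.561089

E0=413.5251 B0=165.5611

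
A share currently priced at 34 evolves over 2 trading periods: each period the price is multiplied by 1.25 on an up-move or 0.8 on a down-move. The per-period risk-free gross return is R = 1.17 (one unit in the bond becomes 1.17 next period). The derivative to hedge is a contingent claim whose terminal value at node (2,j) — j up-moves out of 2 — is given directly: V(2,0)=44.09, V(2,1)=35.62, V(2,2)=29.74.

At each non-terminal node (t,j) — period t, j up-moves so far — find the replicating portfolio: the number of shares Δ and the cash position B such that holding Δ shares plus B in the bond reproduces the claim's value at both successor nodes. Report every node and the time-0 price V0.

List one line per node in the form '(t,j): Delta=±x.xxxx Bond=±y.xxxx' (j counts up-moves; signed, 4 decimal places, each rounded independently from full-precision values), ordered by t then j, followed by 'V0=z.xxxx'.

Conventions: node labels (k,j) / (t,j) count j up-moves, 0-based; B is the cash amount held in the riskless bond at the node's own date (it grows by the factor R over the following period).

Risk-neutral probability p* = (R−d)/(u−d) = (1.17−0.8)/(1.25−0.8) = 0.8222.
Expiry values: V(2,0)=44.0900, V(2,1)=35.6200, V(2,2)=29.7400
  t=1,j=0: stock 27.2000 → up 34.0000 (V=35.6200), down 21.7600 (V=44.0900). Price 31.7314; hedge Δ=-0.6920, bond B=50.5537.
  t=1,j=1: stock 42.5000 → up 53.1250 (V=29.7400), down 34.0000 (V=35.6200). Price 26.3123; hedge Δ=-0.3075, bond B=39.3789.
  t=0,j=0: stock 34.0000 → up 42.5000 (V=26.3123), down 27.2000 (V=31.7314). Price 23.3125; hedge Δ=-0.3542, bond B=35.3552.
Verification: the root portfolio costs Δ(0,0)·S0 + B(0,0) = 23.3125, matching V0.

(0,0): Delta=-0.3542 Bond=35.3552
(1,0): Delta=-0.6920 Bond=50.5537
(1,1): Delta=-0.3075 Bond=39.3789
V0=23.3125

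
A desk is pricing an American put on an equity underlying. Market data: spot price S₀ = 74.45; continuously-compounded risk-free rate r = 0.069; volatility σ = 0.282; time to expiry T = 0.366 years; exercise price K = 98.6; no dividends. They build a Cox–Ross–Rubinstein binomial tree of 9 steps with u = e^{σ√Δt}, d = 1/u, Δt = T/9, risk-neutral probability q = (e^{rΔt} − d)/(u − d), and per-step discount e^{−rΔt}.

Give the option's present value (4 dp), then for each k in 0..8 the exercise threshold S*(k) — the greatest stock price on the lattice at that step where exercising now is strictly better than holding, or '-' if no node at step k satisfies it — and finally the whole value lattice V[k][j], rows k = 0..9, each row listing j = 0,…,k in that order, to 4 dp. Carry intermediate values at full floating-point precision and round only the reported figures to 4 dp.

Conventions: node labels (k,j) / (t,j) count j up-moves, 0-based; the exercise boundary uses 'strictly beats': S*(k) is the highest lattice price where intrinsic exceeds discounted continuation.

params: Δt=0.04067 u=1.05852 d=0.94472 q=0.51048 e^(-rΔt)=0.99720
t_9 payoffs: 53.9741 48.5986 42.5756 35.8271 28.2657 19.7935 10.3007 0.0000 0.0000 0.0000
t_8: node(8,0) S=47.2373 payoff=51.3627 vs cont=51.0864 → 51.3627 [stop]  node(8,1) S=52.9273 payoff=45.6727 vs cont=45.3964 → 45.6727 [stop]  node(8,2) S=59.3027 payoff=39.2973 vs cont=39.0210 → 39.2973 [stop]  node(8,3) S=66.4461 payoff=32.1539 vs cont=31.8776 → 32.1539 [stop]  node(8,4) S=74.4500 payoff=24.1500 vs cont=23.8737 → 24.1500 [stop]  node(8,5) S=83.4180 payoff=15.1820 vs cont=14.9057 → 15.1820 [stop]  node(8,6) S=93.4662 payoff=5.1338 vs cont=5.0283 → 5.1338 [stop]  node(8,7) S=104.7248 payoff=0.0000 vs cont=0.0000 → 0.0000 [wait]  node(8,8) S=117.3396 payoff=0.0000 vs cont=0.0000 → 0.0000 [wait]  ⇒ S*(8)=93.4662
t_7: node(7,0) S=50.0014 payoff=48.5986 vs cont=48.3223 → 48.5986 [stop]  node(7,1) S=56.0244 payoff=42.5756 vs cont=42.2993 → 42.5756 [stop]  node(7,2) S=62.7729 payoff=35.8271 vs cont=35.5508 → 35.8271 [stop]  node(7,3) S=70.3343 payoff=28.2657 vs cont=27.9894 → 28.2657 [stop]  node(7,4) S=78.8065 payoff=19.7935 vs cont=19.5172 → 19.7935 [stop]  node(7,5) S=88.2993 payoff=10.3007 vs cont=10.0244 → 10.3007 [stop]  node(7,6) S=98.9355 payoff=0.0000 vs cont=2.5061 → 2.5061 [wait]  node(7,7) S=110.8529 payoff=0.0000 vs cont=0.0000 → 0.0000 [wait]  ⇒ S*(7)=88.2993
t_6: node(6,0) S=52.9273 payoff=45.6727 vs cont=45.3964 → 45.6727 [stop]  node(6,1) S=59.3027 payoff=39.2973 vs cont=39.0210 → 39.2973 [stop]  node(6,2) S=66.4461 payoff=32.1539 vs cont=31.8776 → 32.1539 [stop]  node(6,3) S=74.4500 payoff=24.1500 vs cont=23.8737 → 24.1500 [stop]  node(6,4) S=83.4180 payoff=15.1820 vs cont=14.9057 → 15.1820 [stop]  node(6,5) S=93.4662 payoff=5.1338 vs cont=6.3040 → 6.3040 [wait]  node(6,6) S=104.7248 payoff=0.0000 vs cont=1.2233 → 1.2233 [wait]  ⇒ S*(6)=83.4180
t_5: node(5,0) S=56.0244 payoff=42.5756 vs cont=42.2993 → 42.5756 [stop]  node(5,1) S=62.7729 payoff=35.8271 vs cont=35.5508 → 35.8271 [stop]  node(5,2) S=70.3343 payoff=28.2657 vs cont=27.9894 → 28.2657 [stop]  node(5,3) S=78.8065 payoff=19.7935 vs cont=19.5172 → 19.7935 [stop]  node(5,4) S=88.2993 payoff=10.3007 vs cont=10.6201 → 10.6201 [wait]  node(5,5) S=98.9355 payoff=0.0000 vs cont=3.7000 → 3.7000 [wait]  ⇒ S*(5)=78.8065
t_4: node(4,0) S=59.3027 payoff=39.2973 vs cont=39.0210 → 39.2973 [stop]  node(4,1) S=66.4461 payoff=32.1539 vs cont=31.8776 → 32.1539 [stop]  node(4,2) S=74.4500 payoff=24.1500 vs cont=23.8737 → 24.1500 [stop]  node(4,3) S=83.4180 payoff=15.1820 vs cont=15.0683 → 15.1820 [stop]  node(4,4) S=93.4662 payoff=5.1338 vs cont=7.0677 → 7.0677 [wait]  ⇒ S*(4)=83.4180
t_3: node(3,0) S=62.7729 payoff=35.8271 vs cont=35.5508 → 35.8271 [stop]  node(3,1) S=70.3343 payoff=28.2657 vs cont=27.9894 → 28.2657 [stop]  node(3,2) S=78.8065 payoff=19.7935 vs cont=19.5172 → 19.7935 [stop]  node(3,3) S=88.2993 payoff=10.3007 vs cont=11.0089 → 11.0089 [wait]  ⇒ S*(3)=78.8065
t_2: node(2,0) S=66.4461 payoff=32.1539 vs cont=31.8776 → 32.1539 [stop]  node(2,1) S=74.4500 payoff=24.1500 vs cont=23.8737 → 24.1500 [stop]  node(2,2) S=83.4180 payoff=15.1820 vs cont=15.2662 → 15.2662 [wait]  ⇒ S*(2)=74.4500
t_1: node(1,0) S=70.3343 payoff=28.2657 vs cont=27.9894 → 28.2657 [stop]  node(1,1) S=78.8065 payoff=19.7935 vs cont=19.5601 → 19.7935 [stop]  ⇒ S*(1)=78.8065
t_0: node(0,0) S=74.4500 payoff=24.1500 vs cont=23.8737 → 24.1500 [stop]  ⇒ S*(0)=74.4500

price = 24.1500
boundary = 74.4500 78.8065 74.4500 78.8065 83.4180 78.8065 83.4180 88.2993 93.4662
tree:
24.1500
28.2657 19.7935
32.1539 24.1500 15.2662
35.8271 28.2657 19.7935 11.0089
39.2973 32.1539 24.1500 15.1820 7.0677
42.5756 35.8271 28.2657 19.7935 10.6201 3.7000
45.6727 39.2973 32.1539 24.1500 15.1820 6.3040 1.2233
48.5986 42.5756 35.8271 28.2657 19.7935 10.3007 2.5061 0.0000
51.3627 45.6727 39.2973 32.1539 24.1500 15.1820 5.1338 0.0000 0.0000
53.9741 48.5986 42.5756 35.8271 28.2657 19.7935 10.3007 0.0000 0.0000 0.0000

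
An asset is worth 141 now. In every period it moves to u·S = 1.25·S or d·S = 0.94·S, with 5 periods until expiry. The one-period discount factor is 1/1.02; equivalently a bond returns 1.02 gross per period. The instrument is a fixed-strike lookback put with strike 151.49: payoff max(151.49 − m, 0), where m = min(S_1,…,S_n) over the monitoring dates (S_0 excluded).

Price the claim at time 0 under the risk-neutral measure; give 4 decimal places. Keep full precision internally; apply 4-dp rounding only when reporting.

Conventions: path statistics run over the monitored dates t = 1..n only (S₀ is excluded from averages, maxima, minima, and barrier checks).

No-arbitrage gives p* = (R−d)/(u−d) = 0.2581: enumerate every path, weight its payoff by its p*-probability, and discount by R^5.
Enumerate all 2^5 = 32 price paths (U = up ×1.25, D = down ×0.94); each path with k up-moves has probability p*^k·(1−p*)^(5−k).
DDDDD: m=103.4805, payoff=48.0095, prob=0.224818
UDDDD: m=137.6070, payoff=13.8830, prob=0.078197
DUDDD: m=132.5400, payoff=18.9500, prob=0.078197
UUDDD: m=176.2500, payoff=0.0000, prob=0.027199
DDUDD: m=124.5876, payoff=26.9024, prob=0.078197
UDUDD: m=165.6750, payoff=0.0000, prob=0.027199
DUUDD: m=132.5400, payoff=18.9500, prob=0.027199
UUUDD: m=176.2500, payoff=0.0000, prob=0.009461
DDDUD: m=117.1123, payoff=34.3777, prob=0.078197
UDDUD: m=155.7345, payoff=0.0000, prob=0.027199
DUDUD: m=132.5400, payoff=18.9500, prob=0.027199
UUDUD: m=176.2500, payoff=0.0000, prob=0.009461
DDUUD: m=124.5876, payoff=26.9024, prob=0.027199
UDUUD: m=165.6750, payoff=0.0000, prob=0.009461
DUUUD: m=132.5400, payoff=18.9500, prob=0.009461
UUUUD: m=176.2500, payoff=0.0000, prob=0.003291
DDDDU: m=110.0856, payoff=41.4044, prob=0.078197
UDDDU: m=146.3904, payoff=5.0996, prob=0.027199
DUDDU: m=132.5400, payoff=18.9500, prob=0.027199
UUDDU: m=176.2500, payoff=0.0000, prob=0.009461
DDUDU: m=124.5876, payoff=26.9024, prob=0.027199
UDUDU: m=165.6750, payoff=0.0000, prob=0.009461
DUUDU: m=132.5400, payoff=18.9500, prob=0.009461
UUUDU: m=176.2500, payoff=0.0000, prob=0.003291
DDDUU: m=117.1123, payoff=34.3777, prob=0.027199
UDDUU: m=155.7345, payoff=0.0000, prob=0.009461
DUDUU: m=132.5400, payoff=18.9500, prob=0.009461
UUDUU: m=176.2500, payoff=0.0000, prob=0.003291
DDUUU: m=124.5876, payoff=26.9024, prob=0.009461
UDUUU: m=165.6750, payoff=0.0000, prob=0.003291
DUUUU: m=132.5400, payoff=18.9500, prob=0.003291
UUUUU: m=176.2500, payoff=0.0000, prob=0.001145
Price = Σ prob·payoff / R^5 = 26.328687 / 1.104081 = 23.8467

price = 23.8467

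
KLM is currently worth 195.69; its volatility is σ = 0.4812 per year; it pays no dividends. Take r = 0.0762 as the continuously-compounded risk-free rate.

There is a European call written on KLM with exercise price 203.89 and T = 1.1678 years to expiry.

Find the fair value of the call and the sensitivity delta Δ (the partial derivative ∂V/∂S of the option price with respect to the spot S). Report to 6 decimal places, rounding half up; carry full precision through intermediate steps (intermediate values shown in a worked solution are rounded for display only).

price = 43.946706
Δ = 0.637652

σ√T = 0.4812·√1.1678 = 0.520008
d₁ = (ln(S/K) + (r+σ²/2)T) / (σ√T) = (ln(195.69/203.89) + (0.0762+0.4812²/2)·1.1678) / 0.520008 = (-0.041049 + 0.224190) / 0.520008 = 0.352190
d₂ = d₁ − σ√T = 0.352190 − 0.520008 = -0.167818
e^{−rT} = 0.914858
N(d₁) = 0.637652,  N(d₂) = 0.433363
Call price V = S·N(d₁) − K·e^{−rT}·N(d₂) = 124.782143 − 80.835437 = 43.946706
Δ = N(d₁) = 0.637652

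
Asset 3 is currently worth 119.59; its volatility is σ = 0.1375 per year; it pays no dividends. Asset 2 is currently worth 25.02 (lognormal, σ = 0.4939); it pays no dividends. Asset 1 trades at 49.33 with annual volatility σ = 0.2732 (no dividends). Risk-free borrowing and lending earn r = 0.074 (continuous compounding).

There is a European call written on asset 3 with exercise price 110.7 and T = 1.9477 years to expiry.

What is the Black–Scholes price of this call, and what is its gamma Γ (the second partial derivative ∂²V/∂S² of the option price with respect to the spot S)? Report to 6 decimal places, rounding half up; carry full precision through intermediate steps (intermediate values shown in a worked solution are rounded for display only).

σ√T = 0.1375·√1.9477 = 0.191895
d₁ = (ln(S/K) + (r+σ²/2)T) / (σ√T) = (ln(119.59/110.7) + (0.074+0.1375²/2)·1.9477) / 0.191895 = (0.077245 + 0.162542) / 0.191895 = 1.249574
d₂ = d₁ − σ√T = 1.249574 − 0.191895 = 1.057679
e^{−rT} = 0.865775
N(d₁) = 0.894272,  N(d₂) = 0.854899
Call price V = S·N(d₁) − K·e^{−rT}·N(d₂) = 106.946035 − 81.934667 = 25.011368
φ(d₁) = (1/√(2π))·e^{−d₁²/2} = 0.182746
Γ = φ(d₁) / (S·σ·√T) = 0.007963

price = 25.011368
Γ = 0.007963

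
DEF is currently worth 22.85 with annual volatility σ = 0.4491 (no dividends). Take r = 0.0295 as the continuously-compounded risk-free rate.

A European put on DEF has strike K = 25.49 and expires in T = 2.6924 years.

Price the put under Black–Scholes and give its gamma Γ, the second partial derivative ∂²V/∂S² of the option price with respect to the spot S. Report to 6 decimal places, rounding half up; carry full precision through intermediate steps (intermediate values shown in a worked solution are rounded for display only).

σ√T = 0.4491·√2.6924 = 0.736907
d₁ = (ln(S/K) + (r+σ²/2)T) / (σ√T) = (ln(22.85/25.49) + (0.0295+0.4491²/2)·2.6924) / 0.736907 = (-0.109335 + 0.350942) / 0.736907 = 0.327866
d₂ = d₁ − σ√T = 0.327866 − 0.736907 = -0.409041
e^{−rT} = 0.923647
N(−d₁) = 0.371506,  N(−d₂) = 0.658745
Put price V = K·e^{−rT}·N(−d₂) − S·N(−d₁) = 15.509335 − 8.488923 = 7.020412
φ(d₁) = (1/√(2π))·e^{−d₁²/2} = 0.378066
Γ = φ(d₁) / (S·σ·√T) = 0.022453

price = 7.020412
Γ = 0.022453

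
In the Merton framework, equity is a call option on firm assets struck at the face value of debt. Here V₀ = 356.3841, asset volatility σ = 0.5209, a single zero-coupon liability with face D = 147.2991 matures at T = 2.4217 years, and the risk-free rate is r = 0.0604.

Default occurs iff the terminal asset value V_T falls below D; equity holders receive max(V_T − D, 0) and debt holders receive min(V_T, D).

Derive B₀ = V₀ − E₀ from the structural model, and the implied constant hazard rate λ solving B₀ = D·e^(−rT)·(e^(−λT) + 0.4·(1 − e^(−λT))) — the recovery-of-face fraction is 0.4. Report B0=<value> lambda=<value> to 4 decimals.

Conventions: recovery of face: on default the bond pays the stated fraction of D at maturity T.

B0=119.3457 lambda=0.0452

Work the structural quantities from V₀ = 356.3841 against face 147.2991:
d₁ = [ln(V₀/D) + (r + σ²/2)T] / (σ√T)
   = [ln(356.3841/147.2991) + (0.0604 + 0.5·0.5209²)·2.4217] / (0.5209·√2.4217)
   = [0.883544 + 0.474819] / 0.810615 = 1.675719
d₂ = d₁ − σ√T = 1.675719 − 0.810615 = 0.865104
N(d₁) = 0.953103,  N(d₂) = 0.806509,  e^(−rT) = 0.863924
E₀ = V₀·N(d₁) − D·e^(−rT)·N(d₂)
   = 356.3841·0.953103 − 147.2991·0.863924·0.806509 = 237.038398
B₀ = V₀ − E₀ = 356.3841 − 237.038398 = 119.345702
e^(−λT) = (B₀·e^(rT)/D − 0.4)/(1 − 0.4) = (119.3457·1.157509/147.2991 − 0.4)/0.6 = 0.89640893
λ = −ln(0.89640893)/2.4217 = 0.045158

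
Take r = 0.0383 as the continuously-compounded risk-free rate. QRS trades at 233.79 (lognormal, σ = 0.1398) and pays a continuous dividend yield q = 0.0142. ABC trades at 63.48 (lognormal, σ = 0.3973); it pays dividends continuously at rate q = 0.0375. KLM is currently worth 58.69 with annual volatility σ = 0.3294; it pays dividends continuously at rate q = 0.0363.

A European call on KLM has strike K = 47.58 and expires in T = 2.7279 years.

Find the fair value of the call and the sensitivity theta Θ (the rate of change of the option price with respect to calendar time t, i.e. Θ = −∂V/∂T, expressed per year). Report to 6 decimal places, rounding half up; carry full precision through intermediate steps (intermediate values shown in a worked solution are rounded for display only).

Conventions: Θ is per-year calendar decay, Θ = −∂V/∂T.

σ√T = 0.3294·√2.7279 = 0.544049
d₁ = (ln(S/K) + (r−q+σ²/2)T) / (σ√T) = (ln(58.69/47.58) + (0.0383−0.0363+0.3294²/2)·2.7279) / 0.544049 = (0.209857 + 0.153450) / 0.544049 = 0.667784
d₂ = d₁ − σ√T = 0.667784 − 0.544049 = 0.123735
e^{−rT} = 0.900794
e^{−qT} = 0.905722
N(d₁) = 0.747864,  N(d₂) = 0.549238
Call price V = S·e^{−qT}·N(d₁) − K·e^{−rT}·N(d₂) = 39.754096 − 23.540206 = 16.213890
φ(d₁) = (1/√(2π))·e^{−d₁²/2} = 0.319210
Θ = −S·e^{−qT}·φ(d₁)·σ/(2√T) + q·S·e^{−qT}·N(d₁) − r·K·e^{−rT}·N(d₂) = −1.692056 + 1.443074 − 0.901590 = -1.150572

price = 16.213890
Θ = -1.150572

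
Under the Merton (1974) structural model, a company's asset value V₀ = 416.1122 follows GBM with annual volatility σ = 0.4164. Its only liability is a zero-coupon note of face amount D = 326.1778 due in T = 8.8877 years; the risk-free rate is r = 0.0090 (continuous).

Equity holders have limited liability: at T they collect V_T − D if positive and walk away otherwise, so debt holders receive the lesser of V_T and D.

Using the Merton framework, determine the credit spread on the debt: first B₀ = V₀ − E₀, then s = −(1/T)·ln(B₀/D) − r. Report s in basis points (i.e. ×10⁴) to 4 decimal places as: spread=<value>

With assets at 416.1122 and a single debt payment of 326.1778 at 8.8877 years:
d₁ = [ln(V₀/D) + (r + σ²/2)T] / (σ√T)
   = [ln(416.1122/326.1778) + (0.0090 + 0.5·0.4164²)·8.8877] / (0.4164·√8.8877)
   = [0.243512 + 0.850504] / 1.241382 = 0.881289
d₂ = d₁ − σ√T = 0.881289 − 1.241382 = -0.360093
N(d₁) = 0.810919,  N(d₂) = 0.359389,  e^(−rT) = 0.923126
E₀ = V₀·N(d₁) − D·e^(−rT)·N(d₂)
   = 416.1122·0.810919 − 326.1778·0.923126·0.359389 = 229.220256
B₀ = V₀ − E₀ = 416.1122 − 229.220256 = 186.891944
spread = −(1/T)·ln(B₀/D) − r = −(1/8.8877)·ln(186.891944/326.1778) − 0.0090 = 0.05366098
in basis points: 0.05366098 × 10⁴ = 536.6098 bp

spread=536.6098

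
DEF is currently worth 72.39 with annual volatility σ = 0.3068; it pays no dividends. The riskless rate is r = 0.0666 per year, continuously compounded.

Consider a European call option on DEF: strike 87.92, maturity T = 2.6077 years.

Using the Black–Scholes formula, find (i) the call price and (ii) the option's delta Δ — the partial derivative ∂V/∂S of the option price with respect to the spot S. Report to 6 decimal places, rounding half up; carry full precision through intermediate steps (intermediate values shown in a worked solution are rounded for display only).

σ√T = 0.3068·√2.6077 = 0.495432
d₁ = (ln(S/K) + (r+σ²/2)T) / (σ√T) = (ln(72.39/87.92) + (0.0666+0.3068²/2)·2.6077) / 0.495432 = (-0.194359 + 0.296399) / 0.495432 = 0.205962
d₂ = d₁ − σ√T = 0.205962 − 0.495432 = -0.289470
e^{−rT} = 0.840572
N(d₁) = 0.581590,  N(d₂) = 0.386111
Call price V = S·N(d₁) − K·e^{−rT}·N(d₂) = 42.101278 − 28.534777 = 13.566500
Δ = N(d₁) = 0.581590

price = 13.566500
Δ = 0.581590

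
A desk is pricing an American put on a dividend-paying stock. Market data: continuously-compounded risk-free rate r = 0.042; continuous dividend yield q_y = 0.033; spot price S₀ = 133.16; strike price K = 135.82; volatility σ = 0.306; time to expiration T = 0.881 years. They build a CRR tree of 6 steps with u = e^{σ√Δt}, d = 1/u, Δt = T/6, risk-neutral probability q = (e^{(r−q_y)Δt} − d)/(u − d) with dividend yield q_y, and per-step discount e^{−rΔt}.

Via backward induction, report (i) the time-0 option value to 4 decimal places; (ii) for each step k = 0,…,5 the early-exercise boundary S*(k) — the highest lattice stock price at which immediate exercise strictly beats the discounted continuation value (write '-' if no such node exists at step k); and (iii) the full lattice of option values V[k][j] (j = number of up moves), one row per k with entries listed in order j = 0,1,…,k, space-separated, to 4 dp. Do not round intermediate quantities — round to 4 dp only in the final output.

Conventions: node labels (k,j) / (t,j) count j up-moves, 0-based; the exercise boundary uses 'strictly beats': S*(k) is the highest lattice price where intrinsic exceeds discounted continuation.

params: Δt=0.14683 u=1.12441 d=0.88936 q=0.47635 e^(-rΔt)=0.99385
t_6 payoffs: 69.9280 52.5133 30.4961 2.6600 0.0000 0.0000 0.0000
t_5: node(5,0) S=74.0895 payoff=61.7305 vs cont=61.2537 → 61.7305 [stop]  node(5,1) S=93.6706 payoff=42.1494 vs cont=41.7671 → 42.1494 [stop]  node(5,2) S=118.4269 payoff=17.3931 vs cont=17.1305 → 17.3931 [stop]  node(5,3) S=149.7260 payoff=0.0000 vs cont=1.3844 → 1.3844 [wait]  node(5,4) S=189.2972 payoff=0.0000 vs cont=0.0000 → 0.0000 [wait]  node(5,5) S=239.3267 payoff=0.0000 vs cont=0.0000 → 0.0000 [wait]  ⇒ S*(5)=118.4269
t_4: node(4,0) S=83.3067 payoff=52.5133 vs cont=52.0810 → 52.5133 [stop]  node(4,1) S=105.3239 payoff=30.4961 vs cont=30.1702 → 30.4961 [stop]  node(4,2) S=133.1600 payoff=2.6600 vs cont=9.7074 → 9.7074 [wait]  node(4,3) S=168.3530 payoff=0.0000 vs cont=0.7205 → 0.7205 [wait]  node(4,4) S=212.8471 payoff=0.0000 vs cont=0.0000 → 0.0000 [wait]  ⇒ S*(4)=105.3239
t_3: node(3,0) S=93.6706 payoff=42.1494 vs cont=41.7671 → 42.1494 [stop]  node(3,1) S=118.4269 payoff=17.3931 vs cont=20.4669 → 20.4669 [wait]  node(3,2) S=149.7260 payoff=0.0000 vs cont=5.3931 → 5.3931 [wait]  node(3,3) S=189.2972 payoff=0.0000 vs cont=0.3750 → 0.3750 [wait]  ⇒ S*(3)=93.6706
t_2: node(2,0) S=105.3239 payoff=30.4961 vs cont=31.6254 → 31.6254 [wait]  node(2,1) S=133.1600 payoff=2.6600 vs cont=13.2049 → 13.2049 [wait]  node(2,2) S=168.3530 payoff=0.0000 vs cont=2.9843 → 2.9843 [wait]  ⇒ S*(2)=-
t_1: node(1,0) S=118.4269 payoff=17.3931 vs cont=22.7104 → 22.7104 [wait]  node(1,1) S=149.7260 payoff=0.0000 vs cont=8.2851 → 8.2851 [wait]  ⇒ S*(1)=-
t_0: node(0,0) S=133.1600 payoff=2.6600 vs cont=15.7416 → 15.7416 [wait]  ⇒ S*(0)=-

price = 15.7416
boundary = - - - 93.6706 105.3239 118.4269
tree:
15.7416
22.7104 8.2851
31.6254 13.2049 2.9843
42.1494 20.4669 5.3931 0.3750
52.5133 30.4961 9.7074 0.7205 0.0000
61.7305 42.1494 17.3931 1.3844 0.0000 0.0000
69.9280 52.5133 30.4961 2.6600 0.0000 0.0000 0.0000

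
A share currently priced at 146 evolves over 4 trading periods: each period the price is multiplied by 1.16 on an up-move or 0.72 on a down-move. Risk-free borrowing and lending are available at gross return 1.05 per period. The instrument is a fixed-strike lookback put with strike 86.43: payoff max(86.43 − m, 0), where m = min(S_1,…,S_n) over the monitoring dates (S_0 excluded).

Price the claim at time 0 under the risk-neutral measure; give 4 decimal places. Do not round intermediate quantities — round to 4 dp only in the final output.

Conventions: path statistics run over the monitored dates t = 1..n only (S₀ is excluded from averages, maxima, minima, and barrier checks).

price = 1.4418

Risk-neutral up-probability p* = (R−d)/(u−d) = (1.05−0.72)/(1.16−0.72) = 0.7500; the claim prices as the p*-weighted sum of path payoffs discounted by R^4.
Enumerate all 2^4 = 16 price paths (U = up ×1.16, D = down ×0.72); each path with k up-moves has probability p*^k·(1−p*)^(4−k).
DDDD: m=39.2358, payoff=47.1942, prob=0.003906
UDDD: m=63.2133, payoff=23.2167, prob=0.011719
DUDD: m=63.2133, payoff=23.2167, prob=0.011719
UUDD: m=101.8436, payoff=0.0000, prob=0.035156
DDUD: m=63.2133, payoff=23.2167, prob=0.011719
UDUD: m=101.8436, payoff=0.0000, prob=0.035156
DUUD: m=101.8436, payoff=0.0000, prob=0.035156
UUUD: m=164.0814, payoff=0.0000, prob=0.105469
DDDU: m=54.4942, payoff=31.9358, prob=0.011719
UDDU: m=87.7962, payoff=0.0000, prob=0.035156
DUDU: m=87.7962, payoff=0.0000, prob=0.035156
UUDU: m=141.4495, payoff=0.0000, prob=0.105469
DDUU: m=75.6864, payoff=10.7436, prob=0.035156
UDUU: m=121.9392, payoff=0.0000, prob=0.105469
DUUU: m=105.1200, payoff=0.0000, prob=0.105469
UUUU: m=169.3600, payoff=0.0000, prob=0.316406
Price = Σ prob·payoff / R^4 = 1.752517 / 1.215506 = 1.4418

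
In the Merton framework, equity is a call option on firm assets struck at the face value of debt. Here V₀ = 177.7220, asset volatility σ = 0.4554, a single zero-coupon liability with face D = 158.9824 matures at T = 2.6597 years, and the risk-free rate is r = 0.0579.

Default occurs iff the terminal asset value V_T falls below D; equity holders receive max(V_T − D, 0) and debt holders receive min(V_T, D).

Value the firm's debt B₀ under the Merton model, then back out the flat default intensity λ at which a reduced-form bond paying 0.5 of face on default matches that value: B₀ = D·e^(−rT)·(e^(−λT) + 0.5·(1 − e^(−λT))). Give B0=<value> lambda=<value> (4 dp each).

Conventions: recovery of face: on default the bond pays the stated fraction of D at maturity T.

B0=108.8107 lambda=0.1941

Equity is a call on the firm's assets struck at D = 158.9824:
d₁ = [ln(V₀/D) + (r + σ²/2)T] / (σ√T)
   = [ln(177.7220/158.9824) + (0.0579 + 0.5·0.4554²)·2.6597] / (0.4554·√2.6597)
   = [0.111427 + 0.429793] / 0.742693 = 0.728727
d₂ = d₁ − σ√T = 0.728727 − 0.742693 = -0.013966
N(d₁) = 0.766916,  N(d₂) = 0.494428,  e^(−rT) = 0.857275
E₀ = V₀·N(d₁) − D·e^(−rT)·N(d₂)
   = 177.7220·0.766916 − 158.9824·0.857275·0.494428 = 68.911318
B₀ = V₀ − E₀ = 177.7220 − 68.911318 = 108.810682
e^(−λT) = (B₀·e^(rT)/D − 0.5)/(1 − 0.5) = (108.8107·1.166487/158.9824 − 0.5)/0.5 = 0.59673350
λ = −ln(0.59673350)/2.6597 = 0.194114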